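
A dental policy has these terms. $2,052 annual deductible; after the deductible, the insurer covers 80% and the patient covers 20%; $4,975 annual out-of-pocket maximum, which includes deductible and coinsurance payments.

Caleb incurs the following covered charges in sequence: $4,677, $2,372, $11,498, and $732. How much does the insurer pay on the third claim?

Claim 1 — $4,677: $2,052 to deductible, leaving $2,625; coinsurance $2,625 × 20% = $525. Cost to patient: $2,577. OOP to date $2,577. Plan pays $4,677 − $2,577 = $2,100.
Claim 2 — $2,372: 20% coinsurance on $2,372 = $474.40. Patient owes $474.40 (running OOP $3,051.40). Insurer: $2,372 − $474.40 = $1,897.60.
Claim 3 — $11,498: deductible met; 20% of $11,498 = $2,299.60. Adding that to $3,051.40 gives $5,351, past the $4,975 cap; patient pays only $4,975 − $3,051.40 = $1,923.60. Plan pays $11,498 − $1,923.60 = $9,574.40.

$9,574.40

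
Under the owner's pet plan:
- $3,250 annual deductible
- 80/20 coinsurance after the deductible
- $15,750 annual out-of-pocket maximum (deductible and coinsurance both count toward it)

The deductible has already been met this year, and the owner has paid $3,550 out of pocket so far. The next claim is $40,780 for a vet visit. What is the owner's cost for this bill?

With the deductible met, the entire $40,780 is subject to coinsurance.
Owner's 20% share of $40,780 is $8,156.
Cumulative spending $3,550 + $8,156 = $11,706 stays under the $15,750 maximum.

$8,156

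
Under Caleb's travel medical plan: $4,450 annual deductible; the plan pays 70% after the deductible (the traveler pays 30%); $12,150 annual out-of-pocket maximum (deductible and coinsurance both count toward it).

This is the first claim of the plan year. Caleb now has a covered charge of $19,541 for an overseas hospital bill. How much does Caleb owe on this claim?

Nothing has been paid toward the $4,450 deductible, so the first $4,450 of this charge is applied there.
That leaves $19,541 − $4,450 = $15,091 for coinsurance.
Traveler's 30% share of $15,091 is $4,527.30.
That puts the traveler's cost at $4,450 + $4,527.30 = $8,977.30 before any cap.
Cumulative spending $0 + $8,977.30 = $8,977.30 stays under the $12,150 maximum.

$8,977.30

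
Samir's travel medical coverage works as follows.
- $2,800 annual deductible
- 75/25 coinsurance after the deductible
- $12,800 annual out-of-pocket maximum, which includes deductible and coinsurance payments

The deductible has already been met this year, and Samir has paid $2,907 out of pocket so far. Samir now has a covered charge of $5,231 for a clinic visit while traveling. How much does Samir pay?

$1,307.75

The deductible is already satisfied, so the full bill goes to coinsurance.
Coinsurance: $5,231 × 25% = $1,307.75.
Year-to-date out-of-pocket becomes $2,907 + $1,307.75 = $4,214.75, still under the $12,800 maximum, so no cap applies.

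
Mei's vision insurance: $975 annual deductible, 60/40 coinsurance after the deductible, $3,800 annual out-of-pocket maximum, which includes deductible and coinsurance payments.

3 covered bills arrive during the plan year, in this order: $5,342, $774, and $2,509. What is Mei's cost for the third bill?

$768.60

Bill 1, $5,342: $975 to deductible, leaving $4,367; coinsurance $4,367 × 40% = $1,746.80. Member pays $2,721.80; OOP now $2,721.80.
Bill 2, $774: deductible already satisfied, so member's share is 40% × $774 = $309.60. Cost to member: $309.60. OOP to date $3,031.40.
Bill 3, $2,509: deductible already satisfied, so member's share is 40% × $2,509 = $1,003.60. That would push OOP to $4,035, over the $3,800 cap, so member pays $3,800 − $3,031.40 = $768.60.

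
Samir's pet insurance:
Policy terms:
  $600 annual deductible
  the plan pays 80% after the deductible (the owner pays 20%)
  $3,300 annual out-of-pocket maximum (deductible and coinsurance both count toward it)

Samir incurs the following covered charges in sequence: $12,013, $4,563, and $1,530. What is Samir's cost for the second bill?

#1 ($12,013): $600 finishes the deductible; $11,413 goes to coinsurance; 20% of $11,413 = $2,282.60. Cost to owner: $2,882.60. OOP to date $2,882.60.
#2 ($4,563): deductible already satisfied, so owner's share is 20% × $4,563 = $912.60. Adding that to $2,882.60 gives $3,795.20, past the $3,300 cap; owner pays only $3,300 − $2,882.60 = $417.40.

$417.40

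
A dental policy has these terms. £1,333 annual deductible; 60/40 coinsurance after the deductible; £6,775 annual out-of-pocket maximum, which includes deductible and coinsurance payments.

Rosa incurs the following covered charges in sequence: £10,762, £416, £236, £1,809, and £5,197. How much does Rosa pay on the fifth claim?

£686

Claim 1 — £10,762: £1,333 finishes the deductible; £9,429 goes to coinsurance; coinsurance £9,429 × 40% = £3,771.60. Patient pays £5,104.60; OOP now £5,104.60.
Claim 2 — £416: deductible met; 40% of £416 = £166.40. Patient owes £166.40 (running OOP £5,271).
Claim 3 — £236: deductible met; 40% of £236 = £94.40. Cost to patient: £94.40. OOP to date £5,365.40.
Claim 4 — £1,809: deductible met; 40% of £1,809 = £723.60. Patient owes £723.60 (running OOP £6,089).
Claim 5 — £5,197: 40% coinsurance on £5,197 = £2,078.80. Adding that to £6,089 gives £8,167.80, past the £6,775 cap; patient pays only £6,775 − £6,089 = £686.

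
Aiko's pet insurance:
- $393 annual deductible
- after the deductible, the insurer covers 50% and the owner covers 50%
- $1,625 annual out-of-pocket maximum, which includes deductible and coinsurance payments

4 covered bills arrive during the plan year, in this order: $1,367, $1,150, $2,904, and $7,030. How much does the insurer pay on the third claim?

$2,734

Bill 1, $1,367: $393 to deductible, leaving $974; 50% of $974 = $487. Cost to owner: $880. OOP to date $880. Plan pays $1,367 − $880 = $487.
Bill 2, $1,150: deductible already satisfied, so owner's share is 50% × $1,150 = $575. Owner pays $575; OOP now $1,455. Plan pays $1,150 − $575 = $575.
Bill 3, $2,904: deductible met; 50% of $2,904 = $1,452. Adding that to $1,455 gives $2,907, past the $1,625 cap; owner pays only $1,625 − $1,455 = $170. Plan pays $2,904 − $170 = $2,734.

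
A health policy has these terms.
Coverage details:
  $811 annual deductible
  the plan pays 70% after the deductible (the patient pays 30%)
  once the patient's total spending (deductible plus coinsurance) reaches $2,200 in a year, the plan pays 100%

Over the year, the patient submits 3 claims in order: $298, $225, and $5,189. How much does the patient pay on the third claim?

Bill 1, $298: entire amount goes to the deductible. Cost to patient: $298. OOP to date $298.
Bill 2, $225: all of it applies to the deductible. Cost to patient: $225. OOP to date $523.
Bill 3, $5,189: $288 to deductible, leaving $4,901; 30% of $4,901 = $1,470.30. Deductible plus coinsurance: $288 + $1,470.30 = $1,758.30. OOP would hit $2,281.30 > $2,200, so the cap limits the patient to $2,200 − $523 = $1,677.

$1,677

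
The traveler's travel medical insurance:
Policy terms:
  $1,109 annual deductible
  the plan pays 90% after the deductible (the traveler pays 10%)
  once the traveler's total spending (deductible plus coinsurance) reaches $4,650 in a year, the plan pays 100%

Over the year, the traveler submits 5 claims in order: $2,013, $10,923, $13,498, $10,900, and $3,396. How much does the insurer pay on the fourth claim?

#1 ($2,013): deductible takes $1,109, $904 remains; 10% of $904 = $90.40. Traveler pays $1,199.40; OOP now $1,199.40. Insurer: $2,013 − $1,199.40 = $813.60.
#2 ($10,923): deductible met; 10% of $10,923 = $1,092.30. Traveler owes $1,092.30 (running OOP $2,291.70). Plan pays $10,923 − $1,092.30 = $9,830.70.
#3 ($13,498): deductible met; 10% of $13,498 = $1,349.80. Traveler pays $1,349.80; OOP now $3,641.50. Plan pays $13,498 − $1,349.80 = $12,148.20.
#4 ($10,900): 10% coinsurance on $10,900 = $1,090. OOP would hit $4,731.50 > $4,650, so the cap limits the traveler to $4,650 − $3,641.50 = $1,008.50. Plan pays $10,900 − $1,008.50 = $9,891.50.

$9,891.50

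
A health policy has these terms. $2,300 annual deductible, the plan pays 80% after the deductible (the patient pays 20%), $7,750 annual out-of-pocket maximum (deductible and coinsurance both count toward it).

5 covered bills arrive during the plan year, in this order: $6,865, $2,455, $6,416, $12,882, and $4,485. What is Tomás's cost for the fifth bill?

$186.40

Claim 1 ($6,865): $2,300 finishes the deductible; $4,565 goes to coinsurance; 20% of $4,565 = $913. Patient owes $3,213 (running OOP $3,213).
Claim 2 ($2,455): deductible met; 20% of $2,455 = $491. Patient owes $491 (running OOP $3,704).
Claim 3 ($6,416): deductible met; 20% of $6,416 = $1,283.20. Patient pays $1,283.20; OOP now $4,987.20.
Claim 4 ($12,882): deductible already satisfied, so patient's share is 20% × $12,882 = $2,576.40. Patient pays $2,576.40; OOP now $7,563.60.
Claim 5 ($4,485): deductible met; 20% of $4,485 = $897. OOP would hit $8,460.60 > $7,750, so the cap limits the patient to $7,750 − $7,563.60 = $186.40.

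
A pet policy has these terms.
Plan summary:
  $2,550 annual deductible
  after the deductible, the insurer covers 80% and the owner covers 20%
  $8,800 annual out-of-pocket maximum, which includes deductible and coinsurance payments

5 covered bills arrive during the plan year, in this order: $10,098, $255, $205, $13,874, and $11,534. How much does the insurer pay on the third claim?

Claim 1 ($10,098): deductible takes $2,550, $7,548 remains; 20% of $7,548 = $1,509.60. Owner owes $4,059.60 (running OOP $4,059.60). Insurer: $10,098 − $4,059.60 = $6,038.40.
Claim 2 ($255): 20% coinsurance on $255 = $51. Owner pays $51; OOP now $4,110.60. Insurer: $255 − $51 = $204.
Claim 3 ($205): 20% coinsurance on $205 = $41. Cost to owner: $41. OOP to date $4,151.60. Insurer: $205 − $41 = $164.

$164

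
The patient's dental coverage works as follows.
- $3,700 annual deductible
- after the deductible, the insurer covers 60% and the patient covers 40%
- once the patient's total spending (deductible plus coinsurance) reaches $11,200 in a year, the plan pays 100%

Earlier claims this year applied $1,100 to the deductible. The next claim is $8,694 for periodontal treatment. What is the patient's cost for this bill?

$5,037.60

Deductible still to meet: $3,700 − $1,100 = $2,600.
After the $2,600 deductible portion, $8,694 − $2,600 = $6,094 is subject to coinsurance.
Coinsurance: $6,094 × 40% = $2,437.60.
That puts the patient's cost at $2,600 + $2,437.60 = $5,037.60 before any cap.
Year-to-date out-of-pocket becomes $1,100 + $5,037.60 = $6,137.60, still under the $11,200 maximum, so no cap applies.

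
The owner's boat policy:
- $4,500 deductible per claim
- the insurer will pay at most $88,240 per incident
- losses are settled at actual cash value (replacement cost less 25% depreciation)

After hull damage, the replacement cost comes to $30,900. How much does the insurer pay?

Actual cash value after 25% depreciation: $30,900 × 75% = $23,175.
Subtract the deductible: $23,175 − $4,500 = $18,675.
That's under the $88,240 cap, so the insurer reimburses the full $18,675.

$18,675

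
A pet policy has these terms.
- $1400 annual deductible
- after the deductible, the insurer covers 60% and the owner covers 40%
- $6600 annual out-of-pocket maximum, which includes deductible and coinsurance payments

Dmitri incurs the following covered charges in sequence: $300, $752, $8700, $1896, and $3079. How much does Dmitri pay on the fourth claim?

#1 ($300): entire amount goes to the deductible. Owner owes $300 (running OOP $300).
#2 ($752): entire amount goes to the deductible. Cost to owner: $752. OOP to date $1052.
#3 ($8700): $348 finishes the deductible; $8352 goes to coinsurance; coinsurance $8352 × 40% = $3340.80. Owner owes $3688.80 (running OOP $4740.80).
#4 ($1896): 40% coinsurance on $1896 = $758.40. Owner owes $758.40 (running OOP $5499.20).

$758.40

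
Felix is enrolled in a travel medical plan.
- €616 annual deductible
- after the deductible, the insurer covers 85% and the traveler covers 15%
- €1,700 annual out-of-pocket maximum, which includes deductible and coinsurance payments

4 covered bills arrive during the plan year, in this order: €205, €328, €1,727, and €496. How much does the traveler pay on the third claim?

#1 (€205): all of it applies to the deductible. Traveler owes €205 (running OOP €205).
#2 (€328): entire amount goes to the deductible. Cost to traveler: €328. OOP to date €533.
#3 (€1,727): €83 finishes the deductible; €1,644 goes to coinsurance; 15% of €1,644 = €246.60. Cost to traveler: €329.60. OOP to date €862.60.

€329.60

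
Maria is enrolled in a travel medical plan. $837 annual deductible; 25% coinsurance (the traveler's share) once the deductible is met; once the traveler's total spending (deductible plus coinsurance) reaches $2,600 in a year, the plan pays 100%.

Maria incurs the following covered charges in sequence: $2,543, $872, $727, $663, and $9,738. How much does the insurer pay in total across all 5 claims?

$11,943

Bill 1, $2,543: deductible takes $837, $1,706 remains; coinsurance $1,706 × 25% = $426.50. Traveler owes $1,263.50 (running OOP $1,263.50). Plan pays $2,543 − $1,263.50 = $1,279.50.
Bill 2, $872: deductible met; 25% of $872 = $218. Cost to traveler: $218. OOP to date $1,481.50. Insurer: $872 − $218 = $654.
Bill 3, $727: deductible already satisfied, so traveler's share is 25% × $727 = $181.75. Traveler owes $181.75 (running OOP $1,663.25). Insurer: $727 − $181.75 = $545.25.
Bill 4, $663: deductible already satisfied, so traveler's share is 25% × $663 = $165.75. Cost to traveler: $165.75. OOP to date $1,829. Insurer: $663 − $165.75 = $497.25.
Bill 5, $9,738: deductible already satisfied, so traveler's share is 25% × $9,738 = $2,434.50. OOP would hit $4,263.50 > $2,600, so the cap limits the traveler to $2,600 − $1,829 = $771. Insurer: $9,738 − $771 = $8,967.
Insurer total: $1,279.50 + $654 + $545.25 + $497.25 + $8,967 = $11,943.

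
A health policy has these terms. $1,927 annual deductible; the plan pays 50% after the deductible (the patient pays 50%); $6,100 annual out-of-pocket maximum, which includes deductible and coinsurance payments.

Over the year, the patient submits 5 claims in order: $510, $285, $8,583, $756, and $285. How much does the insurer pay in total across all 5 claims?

$4,319

Bill 1, $510: fully absorbed by the deductible. Patient owes $510 (running OOP $510). Insurer: $510 − $510 = $0.
Bill 2, $285: entire amount goes to the deductible. Patient pays $285; OOP now $795. Insurer: $285 − $285 = $0.
Bill 3, $8,583: $1,132 finishes the deductible; $7,451 goes to coinsurance; coinsurance $7,451 × 50% = $3,725.50. Cost to patient: $4,857.50. OOP to date $5,652.50. Insurer: $8,583 − $4,857.50 = $3,725.50.
Bill 4, $756: deductible met; 50% of $756 = $378. Patient owes $378 (running OOP $6,030.50). Insurer: $756 − $378 = $378.
Bill 5, $285: 50% coinsurance on $285 = $142.50. OOP would hit $6,173 > $6,100, so the cap limits the patient to $6,100 − $6,030.50 = $69.50. Insurer: $285 − $69.50 = $215.50.
Insurer total: $0 + $0 + $3,725.50 + $378 + $215.50 = $4,319.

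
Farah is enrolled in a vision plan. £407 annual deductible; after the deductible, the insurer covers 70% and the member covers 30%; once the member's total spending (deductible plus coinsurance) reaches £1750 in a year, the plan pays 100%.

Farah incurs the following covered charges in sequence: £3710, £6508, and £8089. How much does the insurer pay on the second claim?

#1 (£3710): £407 to deductible, leaving £3303; coinsurance £3303 × 30% = £990.90. Member owes £1397.90 (running OOP £1397.90). Plan pays £3710 − £1397.90 = £2312.10.
#2 (£6508): deductible already satisfied, so member's share is 30% × £6508 = £1952.40. OOP would hit £3350.30 > £1750, so the cap limits the member to £1750 − £1397.90 = £352.10. Insurer: £6508 − £352.10 = £6155.90.

£6155.90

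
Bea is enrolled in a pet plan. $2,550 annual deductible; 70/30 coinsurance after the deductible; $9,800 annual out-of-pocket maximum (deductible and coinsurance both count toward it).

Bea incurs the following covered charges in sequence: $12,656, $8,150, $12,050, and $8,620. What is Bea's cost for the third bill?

$1,773.20

Bill 1, $12,656: $2,550 finishes the deductible; $10,106 goes to coinsurance; coinsurance $10,106 × 30% = $3,031.80. Owner pays $5,581.80; OOP now $5,581.80.
Bill 2, $8,150: deductible already satisfied, so owner's share is 30% × $8,150 = $2,445. Cost to owner: $2,445. OOP to date $8,026.80.
Bill 3, $12,050: deductible met; 30% of $12,050 = $3,615. OOP would hit $11,641.80 > $9,800, so the cap limits the owner to $9,800 − $8,026.80 = $1,773.20.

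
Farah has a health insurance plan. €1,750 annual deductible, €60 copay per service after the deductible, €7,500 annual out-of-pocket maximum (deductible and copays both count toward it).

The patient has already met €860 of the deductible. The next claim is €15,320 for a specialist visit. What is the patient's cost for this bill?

€950

Remaining deductible: €1,750 − €860 = €890.
The remaining €14,430 (= €15,320 − €890) moves to the copay.
Copay on this service: €60.
Patient responsibility before any cap: €890 + €60 = €950.
Year-to-date out-of-pocket becomes €860 + €950 = €1,810, still under the €7,500 maximum, so no cap applies.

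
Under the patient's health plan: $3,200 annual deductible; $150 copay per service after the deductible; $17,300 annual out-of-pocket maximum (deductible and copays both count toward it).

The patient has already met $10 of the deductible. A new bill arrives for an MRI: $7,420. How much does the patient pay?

$3,340

$10 of the $3,200 deductible is already met, leaving $3,190.
That leaves $7,420 − $3,190 = $4,230 for the copay.
Copay on this service: $150.
Patient responsibility before any cap: $3,190 + $150 = $3,340.
Total out-of-pocket so far would be $10 + $3,340 = $3,350, below the $17,300 cap — no reduction.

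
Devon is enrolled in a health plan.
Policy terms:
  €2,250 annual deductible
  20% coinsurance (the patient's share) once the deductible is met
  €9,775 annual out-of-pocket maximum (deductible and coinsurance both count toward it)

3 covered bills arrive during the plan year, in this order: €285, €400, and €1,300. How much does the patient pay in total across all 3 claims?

€1,985

Claim 1 (€285): all of it applies to the deductible. Patient pays €285; OOP now €285.
Claim 2 (€400): fully absorbed by the deductible. Patient pays €400; OOP now €685.
Claim 3 (€1,300): entire amount goes to the deductible. Patient pays €1,300; OOP now €1,985.
Total paid by the patient: €285 + €400 + €1,300 = €1,985.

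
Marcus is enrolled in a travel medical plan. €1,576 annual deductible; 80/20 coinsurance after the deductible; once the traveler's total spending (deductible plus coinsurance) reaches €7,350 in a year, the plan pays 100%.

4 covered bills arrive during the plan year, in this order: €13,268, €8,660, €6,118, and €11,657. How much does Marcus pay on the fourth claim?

Claim 1 (€13,268): deductible takes €1,576, €11,692 remains; coinsurance €11,692 × 20% = €2,338.40. Traveler pays €3,914.40; OOP now €3,914.40.
Claim 2 (€8,660): 20% coinsurance on €8,660 = €1,732. Traveler owes €1,732 (running OOP €5,646.40).
Claim 3 (€6,118): deductible met; 20% of €6,118 = €1,223.60. Traveler pays €1,223.60; OOP now €6,870.
Claim 4 (€11,657): deductible already satisfied, so traveler's share is 20% × €11,657 = €2,331.40. OOP would hit €9,201.40 > €7,350, so the cap limits the traveler to €7,350 − €6,870 = €480.

€480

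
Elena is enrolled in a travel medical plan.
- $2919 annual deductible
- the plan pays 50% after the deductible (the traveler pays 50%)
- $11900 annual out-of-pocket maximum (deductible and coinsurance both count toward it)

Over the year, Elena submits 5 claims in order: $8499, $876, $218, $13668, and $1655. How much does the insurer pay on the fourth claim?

#1 ($8499): $2919 to deductible, leaving $5580; 50% of $5580 = $2790. Cost to traveler: $5709. OOP to date $5709. Insurer: $8499 − $5709 = $2790.
#2 ($876): deductible met; 50% of $876 = $438. Cost to traveler: $438. OOP to date $6147. Plan pays $876 − $438 = $438.
#3 ($218): deductible already satisfied, so traveler's share is 50% × $218 = $109. Cost to traveler: $109. OOP to date $6256. Insurer: $218 − $109 = $109.
#4 ($13668): deductible met; 50% of $13668 = $6834. OOP would hit $13090 > $11900, so the cap limits the traveler to $11900 − $6256 = $5644. Plan pays $13668 − $5644 = $8024.

$8024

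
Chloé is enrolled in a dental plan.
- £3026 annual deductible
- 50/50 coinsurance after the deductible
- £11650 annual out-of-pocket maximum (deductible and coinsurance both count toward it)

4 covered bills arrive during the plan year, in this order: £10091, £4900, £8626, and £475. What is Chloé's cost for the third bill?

£2641.50

Claim 1 (£10091): deductible takes £3026, £7065 remains; 50% of £7065 = £3532.50. Cost to patient: £6558.50. OOP to date £6558.50.
Claim 2 (£4900): deductible met; 50% of £4900 = £2450. Patient pays £2450; OOP now £9008.50.
Claim 3 (£8626): deductible met; 50% of £8626 = £4313. Adding that to £9008.50 gives £13321.50, past the £11650 cap; patient pays only £11650 − £9008.50 = £2641.50.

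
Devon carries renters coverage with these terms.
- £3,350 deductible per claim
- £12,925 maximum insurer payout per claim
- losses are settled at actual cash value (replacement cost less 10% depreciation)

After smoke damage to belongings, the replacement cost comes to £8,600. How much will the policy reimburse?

£4,390

At 10% depreciation, ACV = £8,600 − £860 = £7,740.
After the deductible, £7,740 − £3,350 = £4,390 remains.
£4,390 ≤ £12,925, so the limit doesn't bind; insurer pays £4,390.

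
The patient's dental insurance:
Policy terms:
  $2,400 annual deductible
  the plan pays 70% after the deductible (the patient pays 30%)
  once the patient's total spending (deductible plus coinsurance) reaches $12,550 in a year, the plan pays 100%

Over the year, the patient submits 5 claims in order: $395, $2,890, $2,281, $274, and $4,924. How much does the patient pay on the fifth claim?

$1,477.20

#1 ($395): fully absorbed by the deductible. Patient owes $395 (running OOP $395).
#2 ($2,890): deductible takes $2,005, $885 remains; coinsurance $885 × 30% = $265.50. Patient owes $2,270.50 (running OOP $2,665.50).
#3 ($2,281): deductible already satisfied, so patient's share is 30% × $2,281 = $684.30. Patient owes $684.30 (running OOP $3,349.80).
#4 ($274): deductible met; 30% of $274 = $82.20. Patient pays $82.20; OOP now $3,432.
#5 ($4,924): deductible already satisfied, so patient's share is 30% × $4,924 = $1,477.20. Cost to patient: $1,477.20. OOP to date $4,909.20.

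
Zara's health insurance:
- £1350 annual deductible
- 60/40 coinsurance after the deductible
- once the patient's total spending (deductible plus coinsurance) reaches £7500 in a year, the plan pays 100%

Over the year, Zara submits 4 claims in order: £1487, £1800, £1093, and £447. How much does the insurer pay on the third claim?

Bill 1, £1487: deductible takes £1350, £137 remains; patient's 40% is £54.80. Patient pays £1404.80; OOP now £1404.80. Plan pays £1487 − £1404.80 = £82.20.
Bill 2, £1800: deductible met; 40% of £1800 = £720. Cost to patient: £720. OOP to date £2124.80. Insurer: £1800 − £720 = £1080.
Bill 3, £1093: deductible already satisfied, so patient's share is 40% × £1093 = £437.20. Patient owes £437.20 (running OOP £2562). Insurer: £1093 − £437.20 = £655.80.

£655.80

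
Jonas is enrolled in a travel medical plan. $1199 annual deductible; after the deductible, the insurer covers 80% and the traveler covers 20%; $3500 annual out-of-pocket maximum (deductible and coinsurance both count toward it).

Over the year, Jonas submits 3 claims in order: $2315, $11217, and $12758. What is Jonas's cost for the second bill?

Bill 1, $2315: deductible takes $1199, $1116 remains; 20% of $1116 = $223.20. Traveler owes $1422.20 (running OOP $1422.20).
Bill 2, $11217: deductible met; 20% of $11217 = $2243.40. That would push OOP to $3665.60, over the $3500 cap, so traveler pays $3500 − $1422.20 = $2077.80.

$2077.80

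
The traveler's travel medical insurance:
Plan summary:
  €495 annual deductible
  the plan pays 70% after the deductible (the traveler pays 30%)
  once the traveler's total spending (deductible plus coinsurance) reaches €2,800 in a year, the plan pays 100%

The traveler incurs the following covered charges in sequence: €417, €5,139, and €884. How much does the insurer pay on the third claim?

€618.80

Claim 1 (€417): entire amount goes to the deductible. Traveler pays €417; OOP now €417. Insurer: €417 − €417 = €0.
Claim 2 (€5,139): €78 finishes the deductible; €5,061 goes to coinsurance; coinsurance €5,061 × 30% = €1,518.30. Traveler pays €1,596.30; OOP now €2,013.30. Plan pays €5,139 − €1,596.30 = €3,542.70.
Claim 3 (€884): deductible met; 30% of €884 = €265.20. Cost to traveler: €265.20. OOP to date €2,278.50. Plan pays €884 − €265.20 = €618.80.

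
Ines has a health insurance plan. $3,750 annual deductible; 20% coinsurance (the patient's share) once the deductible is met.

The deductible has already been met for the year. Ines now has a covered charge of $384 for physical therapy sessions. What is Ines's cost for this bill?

$76.80

The deductible is already satisfied, so the full bill goes to coinsurance.
Coinsurance: $384 × 20% = $76.80.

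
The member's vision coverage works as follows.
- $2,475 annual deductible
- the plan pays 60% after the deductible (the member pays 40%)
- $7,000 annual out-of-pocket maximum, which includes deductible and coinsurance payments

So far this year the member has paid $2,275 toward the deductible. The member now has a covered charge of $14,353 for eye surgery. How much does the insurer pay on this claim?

$2,275 of the $2,475 deductible is already met, leaving $200.
That leaves $14,353 − $200 = $14,153 for coinsurance.
Member's 40% share of $14,153 is $5,661.20.
That puts the member's cost at $200 + $5,661.20 = $5,861.20 before any cap.
That would bring total out-of-pocket to $8,136.20, past the $7,000 cap. The member is capped at $7,000 − $2,275 = $4,725 on this claim.
The insurer covers the remainder: $14,353 − $4,725 = $9,628.

$9,628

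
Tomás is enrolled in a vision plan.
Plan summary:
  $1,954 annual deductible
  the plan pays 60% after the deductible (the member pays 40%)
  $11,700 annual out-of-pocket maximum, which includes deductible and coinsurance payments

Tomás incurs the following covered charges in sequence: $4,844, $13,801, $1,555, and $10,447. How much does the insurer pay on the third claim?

$933

Claim 1 — $4,844: $1,954 finishes the deductible; $2,890 goes to coinsurance; member's 40% is $1,156. Cost to member: $3,110. OOP to date $3,110. Plan pays $4,844 − $3,110 = $1,734.
Claim 2 — $13,801: deductible met; 40% of $13,801 = $5,520.40. Member pays $5,520.40; OOP now $8,630.40. Insurer: $13,801 − $5,520.40 = $8,280.60.
Claim 3 — $1,555: deductible already satisfied, so member's share is 40% × $1,555 = $622. Cost to member: $622. OOP to date $9,252.40. Insurer: $1,555 − $622 = $933.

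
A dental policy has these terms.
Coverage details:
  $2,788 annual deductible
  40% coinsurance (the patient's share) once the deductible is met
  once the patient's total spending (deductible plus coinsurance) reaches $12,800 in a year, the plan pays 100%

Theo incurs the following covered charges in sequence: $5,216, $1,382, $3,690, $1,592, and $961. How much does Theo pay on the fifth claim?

#1 ($5,216): $2,788 finishes the deductible; $2,428 goes to coinsurance; coinsurance $2,428 × 40% = $971.20. Cost to patient: $3,759.20. OOP to date $3,759.20.
#2 ($1,382): 40% coinsurance on $1,382 = $552.80. Patient owes $552.80 (running OOP $4,312).
#3 ($3,690): 40% coinsurance on $3,690 = $1,476. Patient pays $1,476; OOP now $5,788.
#4 ($1,592): deductible already satisfied, so patient's share is 40% × $1,592 = $636.80. Cost to patient: $636.80. OOP to date $6,424.80.
#5 ($961): deductible met; 40% of $961 = $384.40. Cost to patient: $384.40. OOP to date $6,809.20.

$384.40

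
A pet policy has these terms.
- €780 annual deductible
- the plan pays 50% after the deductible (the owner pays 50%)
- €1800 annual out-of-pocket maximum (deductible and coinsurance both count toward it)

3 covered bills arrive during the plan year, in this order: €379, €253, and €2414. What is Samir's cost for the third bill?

#1 (€379): entire amount goes to the deductible. Owner pays €379; OOP now €379.
#2 (€253): all of it applies to the deductible. Owner owes €253 (running OOP €632).
#3 (€2414): €148 to deductible, leaving €2266; 50% of €2266 = €1133. Together that's €148 + €1133 = €1281. Adding that to €632 gives €1913, past the €1800 cap; owner pays only €1800 − €632 = €1168.

€1168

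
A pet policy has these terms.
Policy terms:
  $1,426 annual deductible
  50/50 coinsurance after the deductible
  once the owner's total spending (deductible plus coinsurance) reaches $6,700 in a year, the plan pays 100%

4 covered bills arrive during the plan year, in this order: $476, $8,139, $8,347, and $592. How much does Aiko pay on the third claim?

$1,679.50

Claim 1 — $476: fully absorbed by the deductible. Owner pays $476; OOP now $476.
Claim 2 — $8,139: deductible takes $950, $7,189 remains; coinsurance $7,189 × 50% = $3,594.50. Cost to owner: $4,544.50. OOP to date $5,020.50.
Claim 3 — $8,347: deductible met; 50% of $8,347 = $4,173.50. Adding that to $5,020.50 gives $9,194, past the $6,700 cap; owner pays only $6,700 − $5,020.50 = $1,679.50.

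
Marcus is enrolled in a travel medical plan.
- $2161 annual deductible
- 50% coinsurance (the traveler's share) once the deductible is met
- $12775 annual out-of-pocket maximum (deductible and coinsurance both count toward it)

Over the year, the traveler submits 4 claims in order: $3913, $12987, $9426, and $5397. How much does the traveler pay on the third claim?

$3244.50

#1 ($3913): $2161 finishes the deductible; $1752 goes to coinsurance; coinsurance $1752 × 50% = $876. Traveler owes $3037 (running OOP $3037).
#2 ($12987): deductible already satisfied, so traveler's share is 50% × $12987 = $6493.50. Cost to traveler: $6493.50. OOP to date $9530.50.
#3 ($9426): deductible already satisfied, so traveler's share is 50% × $9426 = $4713. OOP would hit $14243.50 > $12775, so the cap limits the traveler to $12775 − $9530.50 = $3244.50.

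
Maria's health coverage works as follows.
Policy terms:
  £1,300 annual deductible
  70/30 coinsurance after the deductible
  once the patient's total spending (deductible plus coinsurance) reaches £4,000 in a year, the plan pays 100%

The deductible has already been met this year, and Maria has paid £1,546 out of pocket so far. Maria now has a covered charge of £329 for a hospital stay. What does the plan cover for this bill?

£230.30

With the deductible met, the entire £329 is subject to coinsurance.
Coinsurance: £329 × 30% = £98.70.
Year-to-date out-of-pocket becomes £1,546 + £98.70 = £1,644.70, still under the £4,000 maximum, so no cap applies.
The plan picks up £329 − £98.70 = £230.30.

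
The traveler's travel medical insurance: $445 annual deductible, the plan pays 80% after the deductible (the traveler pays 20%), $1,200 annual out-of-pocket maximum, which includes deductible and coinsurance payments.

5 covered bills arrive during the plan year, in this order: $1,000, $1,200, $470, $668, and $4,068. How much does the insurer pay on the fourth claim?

#1 ($1,000): deductible takes $445, $555 remains; coinsurance $555 × 20% = $111. Traveler owes $556 (running OOP $556). Plan pays $1,000 − $556 = $444.
#2 ($1,200): deductible already satisfied, so traveler's share is 20% × $1,200 = $240. Traveler owes $240 (running OOP $796). Plan pays $1,200 − $240 = $960.
#3 ($470): 20% coinsurance on $470 = $94. Cost to traveler: $94. OOP to date $890. Plan pays $470 − $94 = $376.
#4 ($668): 20% coinsurance on $668 = $133.60. Traveler pays $133.60; OOP now $1,023.60. Insurer: $668 − $133.60 = $534.40.

$534.40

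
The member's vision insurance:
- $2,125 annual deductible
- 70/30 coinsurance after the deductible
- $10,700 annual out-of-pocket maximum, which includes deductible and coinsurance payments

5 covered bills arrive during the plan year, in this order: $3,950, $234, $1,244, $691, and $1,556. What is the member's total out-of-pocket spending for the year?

$3,790

Claim 1 — $3,950: $2,125 finishes the deductible; $1,825 goes to coinsurance; member's 30% is $547.50. Member pays $2,672.50; OOP now $2,672.50.
Claim 2 — $234: deductible met; 30% of $234 = $70.20. Member owes $70.20 (running OOP $2,742.70).
Claim 3 — $1,244: deductible already satisfied, so member's share is 30% × $1,244 = $373.20. Cost to member: $373.20. OOP to date $3,115.90.
Claim 4 — $691: deductible met; 30% of $691 = $207.30. Member pays $207.30; OOP now $3,323.20.
Claim 5 — $1,556: deductible met; 30% of $1,556 = $466.80. Member owes $466.80 (running OOP $3,790).
Summing the member's payments: $2,672.50 + $70.20 + $373.20 + $207.30 + $466.80 = $3,790.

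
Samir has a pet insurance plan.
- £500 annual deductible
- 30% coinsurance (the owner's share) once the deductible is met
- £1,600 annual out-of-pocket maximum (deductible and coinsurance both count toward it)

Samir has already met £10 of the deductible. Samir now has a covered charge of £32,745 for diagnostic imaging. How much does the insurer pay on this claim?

Remaining deductible: £500 − £10 = £490.
The remaining £32,255 (= £32,745 − £490) moves to coinsurance.
Coinsurance: £32,255 × 30% = £9,676.50.
So the owner owes £490 + £9,676.50 = £10,166.50 before any cap.
Year-to-date out-of-pocket would reach £10 + £10,166.50 = £10,176.50, above the £1,600 maximum, so the owner pays only £1,600 − £10 = £1,590.
The insurer covers the remainder: £32,745 − £1,590 = £31,155.

£31,155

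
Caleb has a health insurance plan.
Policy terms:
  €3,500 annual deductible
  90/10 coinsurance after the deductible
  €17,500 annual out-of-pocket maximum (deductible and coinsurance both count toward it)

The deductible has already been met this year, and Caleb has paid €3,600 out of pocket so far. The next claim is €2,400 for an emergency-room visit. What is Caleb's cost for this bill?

The deductible is already satisfied, so the full bill goes to coinsurance.
Coinsurance: €2,400 × 10% = €240.
Cumulative spending €3,600 + €240 = €3,840 stays under the €17,500 maximum.

€240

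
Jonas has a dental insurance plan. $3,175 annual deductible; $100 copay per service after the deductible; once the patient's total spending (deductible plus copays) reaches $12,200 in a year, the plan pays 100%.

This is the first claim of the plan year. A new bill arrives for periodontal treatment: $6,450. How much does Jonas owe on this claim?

The full $3,175 deductible is still open; $3,175 of this bill applies to it.
The remaining $3,275 (= $6,450 − $3,175) moves to the copay.
Copay on this service: $100.
That puts the patient's cost at $3,175 + $100 = $3,275 before any cap.
Cumulative spending $0 + $3,275 = $3,275 stays under the $12,200 maximum.

$3,275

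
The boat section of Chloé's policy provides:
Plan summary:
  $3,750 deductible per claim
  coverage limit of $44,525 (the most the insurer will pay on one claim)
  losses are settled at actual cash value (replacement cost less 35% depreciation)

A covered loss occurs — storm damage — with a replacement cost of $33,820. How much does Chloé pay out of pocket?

At 35% depreciation, ACV = $33,820 − $11,837 = $21,983.
Less the $3,750 deductible: $21,983 − $3,750 = $18,233.
$18,233 is within the $44,525 limit, so the insurer pays $18,233.
Owner's share is the uncovered remainder: $33,820 − $18,233 = $15,587.

$15,587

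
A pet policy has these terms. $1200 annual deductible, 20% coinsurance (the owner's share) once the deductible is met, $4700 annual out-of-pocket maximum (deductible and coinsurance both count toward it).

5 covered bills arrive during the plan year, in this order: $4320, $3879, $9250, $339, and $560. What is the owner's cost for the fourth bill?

$67.80

Claim 1 ($4320): $1200 to deductible, leaving $3120; coinsurance $3120 × 20% = $624. Owner pays $1824; OOP now $1824.
Claim 2 ($3879): 20% coinsurance on $3879 = $775.80. Cost to owner: $775.80. OOP to date $2599.80.
Claim 3 ($9250): deductible met; 20% of $9250 = $1850. Owner pays $1850; OOP now $4449.80.
Claim 4 ($339): deductible already satisfied, so owner's share is 20% × $339 = $67.80. Cost to owner: $67.80. OOP to date $4517.60.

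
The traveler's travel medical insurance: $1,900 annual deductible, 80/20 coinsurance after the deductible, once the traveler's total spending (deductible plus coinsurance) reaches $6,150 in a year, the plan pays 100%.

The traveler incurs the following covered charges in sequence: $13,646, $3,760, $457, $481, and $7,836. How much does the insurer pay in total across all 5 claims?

$20,030

Claim 1 — $13,646: deductible takes $1,900, $11,746 remains; coinsurance $11,746 × 20% = $2,349.20. Cost to traveler: $4,249.20. OOP to date $4,249.20. Plan pays $13,646 − $4,249.20 = $9,396.80.
Claim 2 — $3,760: 20% coinsurance on $3,760 = $752. Traveler pays $752; OOP now $5,001.20. Plan pays $3,760 − $752 = $3,008.
Claim 3 — $457: deductible already satisfied, so traveler's share is 20% × $457 = $91.40. Traveler owes $91.40 (running OOP $5,092.60). Plan pays $457 − $91.40 = $365.60.
Claim 4 — $481: deductible already satisfied, so traveler's share is 20% × $481 = $96.20. Traveler owes $96.20 (running OOP $5,188.80). Insurer: $481 − $96.20 = $384.80.
Claim 5 — $7,836: deductible already satisfied, so traveler's share is 20% × $7,836 = $1,567.20. Adding that to $5,188.80 gives $6,756, past the $6,150 cap; traveler pays only $6,150 − $5,188.80 = $961.20. Plan pays $7,836 − $961.20 = $6,874.80.
Insurer total: $9,396.80 + $3,008 + $365.60 + $384.80 + $6,874.80 = $20,030.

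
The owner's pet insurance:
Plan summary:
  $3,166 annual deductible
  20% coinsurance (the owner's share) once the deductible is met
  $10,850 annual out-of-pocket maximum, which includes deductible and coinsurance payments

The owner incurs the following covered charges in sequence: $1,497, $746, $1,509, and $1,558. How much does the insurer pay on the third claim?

Claim 1 — $1,497: fully absorbed by the deductible. Owner owes $1,497 (running OOP $1,497). Plan pays $1,497 − $1,497 = $0.
Claim 2 — $746: fully absorbed by the deductible. Cost to owner: $746. OOP to date $2,243. Insurer: $746 − $746 = $0.
Claim 3 — $1,509: $923 finishes the deductible; $586 goes to coinsurance; coinsurance $586 × 20% = $117.20. Owner owes $1,040.20 (running OOP $3,283.20). Plan pays $1,509 − $1,040.20 = $468.80.

$468.80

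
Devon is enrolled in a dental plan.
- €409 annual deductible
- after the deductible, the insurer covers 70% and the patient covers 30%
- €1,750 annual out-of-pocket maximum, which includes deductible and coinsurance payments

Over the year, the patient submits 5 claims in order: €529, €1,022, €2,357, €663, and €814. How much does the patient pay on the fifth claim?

Bill 1, €529: €409 finishes the deductible; €120 goes to coinsurance; 30% of €120 = €36. Cost to patient: €445. OOP to date €445.
Bill 2, €1,022: deductible already satisfied, so patient's share is 30% × €1,022 = €306.60. Patient pays €306.60; OOP now €751.60.
Bill 3, €2,357: 30% coinsurance on €2,357 = €707.10. Patient pays €707.10; OOP now €1,458.70.
Bill 4, €663: deductible already satisfied, so patient's share is 30% × €663 = €198.90. Patient pays €198.90; OOP now €1,657.60.
Bill 5, €814: deductible already satisfied, so patient's share is 30% × €814 = €244.20. That would push OOP to €1,901.80, over the €1,750 cap, so patient pays €1,750 − €1,657.60 = €92.40.

€92.40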